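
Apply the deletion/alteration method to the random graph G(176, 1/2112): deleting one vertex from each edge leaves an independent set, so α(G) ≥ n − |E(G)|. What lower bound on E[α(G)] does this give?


E[|E(G)|] = C(176, 2)·p = 15400 · (1/2112) = 175/24.
E[α(G)] ≥ n − E[|E(G)|] = 176 − 175/24 = 4049/24.
Numerically: ≈ 168.708333.
(This is only a lower bound; the true E[α(G)] may be larger.)

E[α(G)] ≥ 4049/24 ≈ 168.708333.


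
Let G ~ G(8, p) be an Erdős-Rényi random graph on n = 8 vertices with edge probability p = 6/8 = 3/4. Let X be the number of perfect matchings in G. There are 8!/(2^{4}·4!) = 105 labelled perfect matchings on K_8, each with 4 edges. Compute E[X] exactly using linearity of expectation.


K_8 has 8!/(2^{4}·4!) = 105 labelled perfect matchings.
For each such perfect matching H, let X_H = 1 if all 4 edges of H are present in G. Then P[X_H = 1] = p^{4} = (3/4)^{4} = 81/256.
By linearity: E[X] = Σ_H E[X_H] = 105 · p^{4} = 105 · 81/256 = 8505/256.
Numerically: E[X] ≈ 33.2.

E[X] = 105 · (3/4)^{4} = 8505/256 ≈ 33.2.


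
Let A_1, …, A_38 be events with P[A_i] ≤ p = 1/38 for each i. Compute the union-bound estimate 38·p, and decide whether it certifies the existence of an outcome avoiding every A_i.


Union bound: P[∪_{i=1}^{38} A_i] ≤ Σ_i P[A_i] ≤ 38·p = 38·(1/38) = 1.
Numerically: 1 ≈ 1.00000.
Is 1 < 1? NO.
Since the bound 1 is ≥ 1, the union bound is uninformative here; it does NOT by itself certify existence.

38·p = 1 ≈ 1.00000; existence NOT certified by the union bound.


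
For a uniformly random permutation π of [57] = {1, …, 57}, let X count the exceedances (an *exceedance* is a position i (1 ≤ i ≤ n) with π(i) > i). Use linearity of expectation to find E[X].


Write X = Σ_{i=1}^{57} X_i, where X_i = 1_{π(i) > i}.
For each fixed i, π(i) is uniform over {1, …, 57} (marginal of a uniform permutation), so P[π(i) > i] = (n − i)/n. Summing: Σ_{i=1}^{57} (n − i)/n = (0 + 1 + … + 56)/57 = 57(57 − 1)/(2·57) = (57 − 1)/2.
Hence E[X] = Σ_{i=1}^{57} (57 − i)/57 = 28 ≈ 28.000000.

E[X] = 28 = 28.000000.


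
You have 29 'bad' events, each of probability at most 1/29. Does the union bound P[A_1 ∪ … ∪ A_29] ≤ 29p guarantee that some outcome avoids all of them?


Union bound: P[∪_{i=1}^{29} A_i] ≤ Σ_i P[A_i] ≤ 29·p = 29·(1/29) = 1.
Numerically: 1 ≈ 1.0000000.
Is 1 < 1? NO.
Since the bound 1 is ≥ 1, the union bound is uninformative here; it does NOT by itself certify existence.

29·p = 1 ≈ 1.0000000; existence NOT certified by the union bound.


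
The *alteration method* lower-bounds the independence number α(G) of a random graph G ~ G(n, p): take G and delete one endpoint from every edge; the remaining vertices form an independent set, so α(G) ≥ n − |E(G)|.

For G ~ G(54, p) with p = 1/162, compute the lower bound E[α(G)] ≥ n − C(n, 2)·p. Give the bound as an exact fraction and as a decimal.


E[|E(G)|] = C(54, 2)·p = 1431 · (1/162) = 53/6.
E[α(G)] ≥ n − E[|E(G)|] = 54 − 53/6 = 271/6.
Numerically: ≈ 45.16667.
(This is only a lower bound; the true E[α(G)] may be larger.)

E[α(G)] ≥ 271/6 ≈ 45.16667.


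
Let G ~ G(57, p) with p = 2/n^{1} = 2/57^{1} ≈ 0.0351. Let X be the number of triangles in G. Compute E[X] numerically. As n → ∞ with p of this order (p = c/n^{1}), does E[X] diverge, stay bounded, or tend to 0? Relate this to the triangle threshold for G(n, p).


Number of potential triangles: C(57, 3) = 29260.
Each occurs with probability p³ ≈ (0.0351)³ ≈ 4.31982e-05.
By linearity: E[X] = C(57, 3)·p³ ≈ 29260 · 4.31982e-05 ≈ 1.264.
Here α = 1, so p = 2/n is exactly at the triangle threshold p ~ 1/n. Asymptotically E[X] → c³/6 = 2³/6 = 4/3 ≈ 1.333, a bounded constant. In this regime the triangle count is asymptotically Poisson(c³/6).

E[X] ≈ 1.264; in regime p = Θ(1/n^{1}) E[X] stays bounded (at the triangle threshold p ~ 1/n).


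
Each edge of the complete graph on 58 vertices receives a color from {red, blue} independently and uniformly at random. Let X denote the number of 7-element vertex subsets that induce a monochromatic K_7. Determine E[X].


Let X = Σ_S X_S over the C(58, 7) = 300674088 subsets S of size 7, where X_S = 1 if the K_7 on S is monochromatic.
For a fixed S, the K_7 on S has C(7, 2) = 21 edges. P[all 21 edges red] = (1/2)^21, and likewise for blue, so P[monochromatic] = 2·(1/2)^21 = 2^{1 − 21} = 1/1048576.
By linearity of expectation: E[X] = C(58, 7) · 2^{1 − 21} = 300674088 · 1/1048576 = 37584261/131072.
Numerically: E[X] ≈ 286.745.

E[X] = C(58,7)·2^(1−C(7,2)) = 37584261/131072 ≈ 286.745.


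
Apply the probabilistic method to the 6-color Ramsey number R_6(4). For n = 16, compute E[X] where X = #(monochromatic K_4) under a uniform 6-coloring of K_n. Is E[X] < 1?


E[X] = C(16, 4) · 6^{1 − 6} = 1820 · 6^{−5} = 1820/7776.
As a reduced fraction: E[X] = 455/1944 ≈ 0.2341.
Is E[X] < 1? YES.
Since E[X] < 1, there exists a 6-coloring of K_{16} with no monochromatic K_4; hence R_6(4) > 16.

E[X] = 455/1944 ≈ 0.2341; E[X] < 1, so R_6(4) > 16.


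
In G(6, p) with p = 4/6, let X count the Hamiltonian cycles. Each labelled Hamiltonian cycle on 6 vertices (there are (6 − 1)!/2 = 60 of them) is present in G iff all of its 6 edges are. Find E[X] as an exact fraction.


K_6 has (6 − 1)!/2 = 60 labelled Hamiltonian cycles.
For each such Hamiltonian cycle H, let X_H = 1 if all 6 edges of H are present in G. Then P[X_H = 1] = p^{6} = (2/3)^{6} = 64/729.
Summing the indicators: E[X] = Σ_H E[X_H] = 60 · p^{6} = 60 · 64/729 = 1280/243.
Numerically: E[X] ≈ 5.27.

E[X] = 60 · (2/3)^{6} = 1280/243 ≈ 5.27.


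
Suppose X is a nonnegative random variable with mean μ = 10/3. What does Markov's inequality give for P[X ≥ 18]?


μ = E[X] = 10/3, a = 18.
Markov: P[X ≥ 18] ≤ μ/a = (10/3)/18 = 5/27.
Numerically: ≈ 0.185.
(Since a = 18 > μ = 3.333, the bound 5/27 is < 1 and informative.)

P[X ≥ 18] ≤ 5/27 ≈ 0.185.


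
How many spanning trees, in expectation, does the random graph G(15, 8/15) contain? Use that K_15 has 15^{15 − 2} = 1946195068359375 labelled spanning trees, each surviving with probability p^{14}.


K_15 has 15^{15 − 2} = 1946195068359375 labelled spanning trees.
For each such spanning tree H, let X_H = 1 if all 14 edges of H are present in G. Then P[X_H = 1] = p^{14} = (8/15)^{14} = 4398046511104/29192926025390625.
Summing the indicators: E[X] = Σ_H E[X_H] = 1946195068359375 · p^{14} = 1946195068359375 · 4398046511104/29192926025390625 = 4398046511104/15.
Numerically: E[X] ≈ 2.93203e+11.

E[X] = 1946195068359375 · (8/15)^{14} = 4398046511104/15 ≈ 2.93203e+11.


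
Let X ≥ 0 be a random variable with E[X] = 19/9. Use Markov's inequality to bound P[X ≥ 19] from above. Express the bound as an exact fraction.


μ = E[X] = 19/9, a = 19.
Markov: P[X ≥ 19] ≤ μ/a = (19/9)/19 = 1/9.
Numerically: ≈ 0.111.
(Since a = 19 > μ = 2.111, the bound 1/9 is < 1 and informative.)

P[X ≥ 19] ≤ 1/9 ≈ 0.111.


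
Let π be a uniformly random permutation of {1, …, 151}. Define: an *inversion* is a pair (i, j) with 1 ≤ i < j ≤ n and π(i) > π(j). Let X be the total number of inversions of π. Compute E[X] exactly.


Write X = Σ X_I over the C(151, 2) = 11325 pairs i < j, with X_I the indicator of one inversion.
There are 11325 indicators.
For each fixed pair i < j, the values π(i) and π(j) are two distinct elements of {1, …, 151} in uniformly random order; by symmetry P[π(i) > π(j)] = 1/2.
By linearity: E[X] = 11325 · (1/2) = C(151, 2) · (1/2) = 11325/2 = 11325/2 ≈ 5662.500000.

E[X] = 11325/2 = 5662.500000.


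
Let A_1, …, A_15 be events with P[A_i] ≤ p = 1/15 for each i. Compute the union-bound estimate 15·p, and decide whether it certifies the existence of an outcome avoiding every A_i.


Union bound: P[∪_{i=1}^{15} A_i] ≤ Σ_i P[A_i] ≤ 15·p = 15·(1/15) = 1.
Numerically: 1 ≈ 1.0000000.
Is 1 < 1? NO.
Since the bound 1 is ≥ 1, the union bound is uninformative here; it does NOT by itself certify existence.

15·p = 1 ≈ 1.0000000; existence NOT certified by the union bound.


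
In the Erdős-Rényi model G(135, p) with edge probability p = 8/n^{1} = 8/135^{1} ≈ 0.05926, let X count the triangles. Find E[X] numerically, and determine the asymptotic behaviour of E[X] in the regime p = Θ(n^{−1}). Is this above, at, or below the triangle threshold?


Number of potential triangles: C(135, 3) = 400995.
Each occurs with probability p³ ≈ (0.05926)³ ≈ 2.080984e-04.
By linearity: E[X] = C(135, 3)·p³ ≈ 400995 · 2.080984e-04 ≈ 83.4464.
Here α = 1, so p = 8/n is exactly at the triangle threshold p ~ 1/n. Asymptotically E[X] → c³/6 = 8³/6 = 256/3 ≈ 85.3333, a bounded constant. In this regime the triangle count is asymptotically Poisson(c³/6).

E[X] ≈ 83.4464; in regime p = Θ(1/n^{1}) E[X] stays bounded (at the triangle threshold p ~ 1/n).


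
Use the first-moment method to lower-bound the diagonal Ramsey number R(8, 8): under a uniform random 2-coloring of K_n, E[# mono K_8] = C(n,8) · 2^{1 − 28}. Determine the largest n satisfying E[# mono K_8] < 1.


We need C(n, 8) · 2^{1 − 28} < 1, i.e. C(n, 8) < 2^{28 − 1} = 134217728.
Check values of n near the boundary:
  n = 39: C(39, 8) = 61523748; 61523748 < 134217728? YES
  n = 40: C(40, 8) = 76904685; 76904685 < 134217728? YES
  n = 41: C(41, 8) = 95548245; 95548245 < 134217728? YES
  n = 42: C(42, 8) = 118030185; 118030185 < 134217728? YES
  n = 43: C(43, 8) = 145008513; 145008513 < 134217728? NO
  n = 44: C(44, 8) = 177232627; 177232627 < 134217728? NO
The largest n with C(n, 8) < 134217728 is n = 42 (where E[X] = 118030185/134217728 ≈ 0.87939). Hence R(8, 8) > 42, i.e. R(8, 8) ≥ 43.

Largest n = 42; hence R(8, 8) > 42.


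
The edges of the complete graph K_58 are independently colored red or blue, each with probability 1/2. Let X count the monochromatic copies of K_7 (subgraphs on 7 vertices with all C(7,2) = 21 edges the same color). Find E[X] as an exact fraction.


Let X = Σ_S X_S over the C(58, 7) = 300674088 subsets S of size 7, where X_S = 1 if the K_7 on S is monochromatic.
For a fixed S, the K_7 on S has C(7, 2) = 21 edges. P[all 21 edges red] = (1/2)^21, and likewise for blue, so P[monochromatic] = 2·(1/2)^21 = 2^{1 − 21} = 1/1048576.
By linearity: E[X] = C(58, 7) · 2^{1 − 21} = 300674088 · 1/1048576 = 37584261/131072.
Numerically: E[X] ≈ 286.745155.

E[X] = C(58,7)·2^(1−C(7,2)) = 37584261/131072 ≈ 286.745155.


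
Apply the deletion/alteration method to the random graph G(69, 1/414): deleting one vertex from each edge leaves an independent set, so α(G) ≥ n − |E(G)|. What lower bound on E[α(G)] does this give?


E[|E(G)|] = C(69, 2)·p = 2346 · (1/414) = 17/3.
E[α(G)] ≥ n − E[|E(G)|] = 69 − 17/3 = 190/3.
Numerically: ≈ 63.3333.
(This is only a lower bound; the true E[α(G)] may be larger.)

E[α(G)] ≥ 190/3 ≈ 63.3333.


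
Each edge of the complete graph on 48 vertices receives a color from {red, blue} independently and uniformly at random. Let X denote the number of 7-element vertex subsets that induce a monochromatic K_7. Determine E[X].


Let X = Σ_S X_S over the C(48, 7) = 73629072 subsets S of size 7, where X_S = 1 if the K_7 on S is monochromatic.
For a fixed S, the K_7 on S has C(7, 2) = 21 edges. P[all 21 edges red] = (1/2)^21, and likewise for blue, so P[monochromatic] = 2·(1/2)^21 = 2^{1 − 21} = 1/1048576.
Summing: E[X] = C(48, 7) · 2^{1 − 21} = 73629072 · 1/1048576 = 4601817/65536.
Numerically: E[X] ≈ 70.2182.

E[X] = C(48,7)·2^(1−C(7,2)) = 4601817/65536 ≈ 70.2182.


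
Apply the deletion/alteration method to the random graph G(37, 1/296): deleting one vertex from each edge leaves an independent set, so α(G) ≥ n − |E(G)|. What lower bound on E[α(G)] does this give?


E[|E(G)|] = C(37, 2)·p = 666 · (1/296) = 9/4.
E[α(G)] ≥ n − E[|E(G)|] = 37 − 9/4 = 139/4.
Numerically: ≈ 34.750.
(This is only a lower bound; the true E[α(G)] may be larger.)

E[α(G)] ≥ 139/4 ≈ 34.750.


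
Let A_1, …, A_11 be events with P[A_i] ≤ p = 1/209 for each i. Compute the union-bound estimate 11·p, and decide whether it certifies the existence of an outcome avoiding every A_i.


Union bound: P[∪_{i=1}^{11} A_i] ≤ Σ_i P[A_i] ≤ 11·p = 11·(1/209) = 1/19.
Numerically: 1/19 ≈ 0.0526.
Is 1/19 < 1? YES.
Since P[∪ A_i] ≤ 1/19 < 1, the complement has P[∩ A_i^c] ≥ 1 − 1/19 = 18/19 > 0, so some outcome avoids every A_i.

11·p = 1/19 ≈ 0.0526; existence CERTIFIED by the union bound.


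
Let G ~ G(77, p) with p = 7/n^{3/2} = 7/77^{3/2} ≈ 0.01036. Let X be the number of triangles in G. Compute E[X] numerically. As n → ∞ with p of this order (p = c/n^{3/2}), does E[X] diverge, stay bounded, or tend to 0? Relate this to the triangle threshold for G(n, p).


Number of potential triangles: C(77, 3) = 73150.
Each occurs with probability p³ ≈ (0.01036)³ ≈ 1.1119515e-06.
By linearity: E[X] = C(77, 3)·p³ ≈ 73150 · 1.1119515e-06 ≈ 0.08134.
Since α = 3/2 > 1, p = c/n^{3/2} = o(1/n) is below the triangle threshold p ~ 1/n. Asymptotically E[X] ~ (c³/6)·n^{3(1−α)} = (7³/6)·n^{-1.5} → 0, so by Markov's inequality G has no triangles w.h.p.

E[X] ≈ 0.08134; in regime p = Θ(1/n^{3/2}) E[X] tends to 0 (below the triangle threshold p ~ 1/n).


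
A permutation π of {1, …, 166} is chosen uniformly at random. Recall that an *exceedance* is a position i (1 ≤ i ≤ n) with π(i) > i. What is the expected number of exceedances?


Write X = Σ_{i=1}^{166} X_i, where X_i = 1_{π(i) > i}.
For each fixed i, π(i) is uniform over {1, …, 166} (marginal of a uniform permutation), so P[π(i) > i] = (n − i)/n. Summing: Σ_{i=1}^{166} (n − i)/n = (0 + 1 + … + 165)/166 = 166(166 − 1)/(2·166) = (166 − 1)/2.
Hence E[X] = Σ_{i=1}^{166} (166 − i)/166 = 165/2 ≈ 82.500000.

E[X] = 165/2 = 82.500000.


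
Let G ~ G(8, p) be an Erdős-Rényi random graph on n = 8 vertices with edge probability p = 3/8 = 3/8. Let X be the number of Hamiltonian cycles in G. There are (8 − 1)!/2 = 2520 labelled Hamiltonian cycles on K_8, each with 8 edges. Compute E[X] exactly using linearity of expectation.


K_8 has (8 − 1)!/2 = 2520 labelled Hamiltonian cycles.
For each such Hamiltonian cycle H, let X_H = 1 if all 8 edges of H are present in G. Then P[X_H = 1] = p^{8} = (3/8)^{8} = 6561/16777216.
Summing the indicators: E[X] = Σ_H E[X_H] = 2520 · p^{8} = 2520 · 6561/16777216 = 2066715/2097152.
Numerically: E[X] ≈ 0.985487.

E[X] = 2520 · (3/8)^{8} = 2066715/2097152 ≈ 0.985487.


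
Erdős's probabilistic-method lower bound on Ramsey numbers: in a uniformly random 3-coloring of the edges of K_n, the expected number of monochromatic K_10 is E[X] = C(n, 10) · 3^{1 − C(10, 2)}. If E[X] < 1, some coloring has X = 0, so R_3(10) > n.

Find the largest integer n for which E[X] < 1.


We need C(n, 10) · 3^{1 − 45} < 1, i.e. C(n, 10) < 3^{45 − 1} = 984770902183611232881.
Check values of n near the boundary:
  n = 572: C(572, 10) = 954640815642161682606; 954640815642161682606 < 984770902183611232881? YES
  n = 573: C(573, 10) = 971597135635805762226; 971597135635805762226 < 984770902183611232881? YES
  n = 574: C(574, 10) = 988824035203816502691; 988824035203816502691 < 984770902183611232881? NO
The largest n with C(n, 10) < 984770902183611232881 is n = 573 (where E[X] = 35985079097622435638/36472996377170786403 ≈ 0.987). Hence R_3(10) > 573, i.e. R_3(10) ≥ 574.

Largest n = 573; hence R_3(10) > 573.


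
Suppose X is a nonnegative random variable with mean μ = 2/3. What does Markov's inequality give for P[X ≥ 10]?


μ = E[X] = 2/3, a = 10.
Markov: P[X ≥ 10] ≤ μ/a = (2/3)/10 = 1/15.
Numerically: ≈ 0.066667.
(Since a = 10 > μ = 0.666667, the bound 1/15 is < 1 and informative.)

P[X ≥ 10] ≤ 1/15 ≈ 0.066667.


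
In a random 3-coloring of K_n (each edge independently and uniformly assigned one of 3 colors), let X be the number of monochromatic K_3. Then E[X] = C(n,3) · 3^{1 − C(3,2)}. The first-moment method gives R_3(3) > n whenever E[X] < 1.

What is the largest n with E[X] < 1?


We need C(n, 3) · 3^{1 − 3} < 1, i.e. C(n, 3) < 3^{3 − 1} = 9.
Check values of n near the boundary:
  n = 3: C(3, 3) = 1; 1 < 9? YES
  n = 4: C(4, 3) = 4; 4 < 9? YES
  n = 5: C(5, 3) = 10; 10 < 9? NO
The largest n with C(n, 3) < 9 is n = 4 (where E[X] = 4/9 ≈ 0.44444). Hence R_3(3) > 4, i.e. R_3(3) ≥ 5.

Largest n = 4; hence R_3(3) > 4.


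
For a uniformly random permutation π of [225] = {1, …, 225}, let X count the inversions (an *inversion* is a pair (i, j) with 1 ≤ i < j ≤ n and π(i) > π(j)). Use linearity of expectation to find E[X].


Write X = Σ X_I over the C(225, 2) = 25200 pairs i < j, with X_I the indicator of one inversion.
There are 25200 indicators.
For each fixed pair i < j, the values π(i) and π(j) are two distinct elements of {1, …, 225} in uniformly random order; by symmetry P[π(i) > π(j)] = 1/2.
By linearity: E[X] = 25200 · (1/2) = C(225, 2) · (1/2) = 25200/2 = 12600 ≈ 12600.000.

E[X] = 12600 = 12600.000.


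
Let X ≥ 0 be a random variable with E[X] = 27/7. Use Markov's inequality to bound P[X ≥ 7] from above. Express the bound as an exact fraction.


μ = E[X] = 27/7, a = 7.
Markov: P[X ≥ 7] ≤ μ/a = (27/7)/7 = 27/49.
Numerically: ≈ 0.551020.
(Since a = 7 > μ = 3.857143, the bound 27/49 is < 1 and informative.)

P[X ≥ 7] ≤ 27/49 ≈ 0.551020.


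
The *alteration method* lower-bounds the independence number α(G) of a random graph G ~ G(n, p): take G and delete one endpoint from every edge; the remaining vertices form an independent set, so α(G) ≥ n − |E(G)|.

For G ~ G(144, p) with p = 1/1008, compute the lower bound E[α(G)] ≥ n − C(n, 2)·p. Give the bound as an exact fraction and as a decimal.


E[|E(G)|] = C(144, 2)·p = 10296 · (1/1008) = 143/14.
E[α(G)] ≥ n − E[|E(G)|] = 144 − 143/14 = 1873/14.
Numerically: ≈ 133.7857.
(This is only a lower bound; the true E[α(G)] may be larger.)

E[α(G)] ≥ 1873/14 ≈ 133.7857.


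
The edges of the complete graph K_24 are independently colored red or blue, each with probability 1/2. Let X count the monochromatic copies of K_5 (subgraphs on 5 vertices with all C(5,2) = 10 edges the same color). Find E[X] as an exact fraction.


Let X = Σ_S X_S over the C(24, 5) = 42504 subsets S of size 5, where X_S = 1 if the K_5 on S is monochromatic.
For a fixed S, the K_5 on S has C(5, 2) = 10 edges. P[all 10 edges red] = (1/2)^10, and likewise for blue, so P[monochromatic] = 2·(1/2)^10 = 2^{1 − 10} = 1/512.
By linearity of expectation: E[X] = C(24, 5) · 2^{1 − 10} = 42504 · 1/512 = 5313/64.
Numerically: E[X] ≈ 83.01562.

E[X] = C(24,5)·2^(1−C(5,2)) = 5313/64 ≈ 83.01562.


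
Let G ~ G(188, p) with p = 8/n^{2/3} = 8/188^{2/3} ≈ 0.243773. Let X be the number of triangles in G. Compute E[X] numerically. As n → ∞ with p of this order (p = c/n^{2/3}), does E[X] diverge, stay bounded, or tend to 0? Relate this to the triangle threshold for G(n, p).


Number of potential triangles: C(188, 3) = 1089836.
Each occurs with probability p³ ≈ (0.243773)³ ≈ 1.44861928e-02.
By linearity: E[X] = C(188, 3)·p³ ≈ 1089836 · 1.44861928e-02 ≈ 15787.574468.
Since α = 2/3 < 1, p = c/n^{2/3} ≫ 1/n is above the triangle threshold p ~ 1/n. Asymptotically E[X] ~ (c³/6)·n^{3(1−α)} = (8³/6)·n^{1} → ∞; triangles are abundant w.h.p.

E[X] ≈ 15787.574468; in regime p = Θ(1/n^{2/3}) E[X] diverges (above the triangle threshold p ~ 1/n).


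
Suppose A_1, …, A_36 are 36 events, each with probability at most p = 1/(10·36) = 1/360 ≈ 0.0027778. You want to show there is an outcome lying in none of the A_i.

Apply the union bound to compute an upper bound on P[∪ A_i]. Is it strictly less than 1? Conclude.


Union bound: P[∪_{i=1}^{36} A_i] ≤ Σ_i P[A_i] ≤ 36·p = 36·(1/360) = 1/10.
Numerically: 1/10 ≈ 0.1000000.
Is 1/10 < 1? YES.
Since P[∪ A_i] ≤ 1/10 < 1, the complement has P[∩ A_i^c] ≥ 1 − 1/10 = 9/10 > 0, so some outcome avoids every A_i.

36·p = 1/10 ≈ 0.1000000; existence CERTIFIED by the union bound.


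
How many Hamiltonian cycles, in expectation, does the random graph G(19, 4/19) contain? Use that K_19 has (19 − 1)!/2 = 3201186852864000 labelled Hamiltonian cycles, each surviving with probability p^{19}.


K_19 has (19 − 1)!/2 = 3201186852864000 labelled Hamiltonian cycles.
For each such Hamiltonian cycle H, let X_H = 1 if all 19 edges of H are present in G. Then P[X_H = 1] = p^{19} = (4/19)^{19} = 274877906944/1978419655660313589123979.
By linearity of expectation: E[X] = Σ_H E[X_H] = 3201186852864000 · p^{19} = 3201186852864000 · 274877906944/1978419655660313589123979 = 879935541851906811887616000/1978419655660313589123979.
Numerically: E[X] ≈ 445.

E[X] = 3201186852864000 · (4/19)^{19} = 879935541851906811887616000/1978419655660313589123979 ≈ 445.


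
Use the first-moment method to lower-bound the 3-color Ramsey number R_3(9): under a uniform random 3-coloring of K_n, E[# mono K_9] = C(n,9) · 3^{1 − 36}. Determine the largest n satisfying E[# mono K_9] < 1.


We need C(n, 9) · 3^{1 − 36} < 1, i.e. C(n, 9) < 3^{36 − 1} = 50031545098999707.
Check values of n near the boundary:
  n = 298: C(298, 9) = 45207677551849890; 45207677551849890 < 50031545098999707? YES
  n = 299: C(299, 9) = 46610674441390059; 46610674441390059 < 50031545098999707? YES
  n = 300: C(300, 9) = 48052241692154700; 48052241692154700 < 50031545098999707? YES
  n = 301: C(301, 9) = 49533303936090975; 49533303936090975 < 50031545098999707? YES
  n = 302: C(302, 9) = 51054804739588650; 51054804739588650 < 50031545098999707? NO
The largest n with C(n, 9) < 50031545098999707 is n = 301 (where E[X] = 16511101312030325/16677181699666569 ≈ 0.9900). Hence R_3(9) > 301, i.e. R_3(9) ≥ 302.

Largest n = 301; hence R_3(9) > 301.


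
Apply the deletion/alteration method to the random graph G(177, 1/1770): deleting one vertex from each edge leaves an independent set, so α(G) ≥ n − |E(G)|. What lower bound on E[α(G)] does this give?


E[|E(G)|] = C(177, 2)·p = 15576 · (1/1770) = 44/5.
E[α(G)] ≥ n − E[|E(G)|] = 177 − 44/5 = 841/5.
Numerically: ≈ 168.200000.
(This is only a lower bound; the true E[α(G)] may be larger.)

E[α(G)] ≥ 841/5 ≈ 168.200000.


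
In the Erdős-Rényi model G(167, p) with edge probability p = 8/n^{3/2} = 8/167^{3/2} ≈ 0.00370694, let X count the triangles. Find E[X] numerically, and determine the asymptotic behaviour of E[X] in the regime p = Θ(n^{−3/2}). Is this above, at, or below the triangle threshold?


Number of potential triangles: C(167, 3) = 762355.
Each occurs with probability p³ ≈ (0.00370694)³ ≈ 5.09384635e-08.
By linearity: E[X] = C(167, 3)·p³ ≈ 762355 · 5.09384635e-08 ≈ 0.038833.
Since α = 3/2 > 1, p = c/n^{3/2} = o(1/n) is below the triangle threshold p ~ 1/n. Asymptotically E[X] ~ (c³/6)·n^{3(1−α)} = (8³/6)·n^{-1.5} → 0, so by Markov's inequality G has no triangles w.h.p.

E[X] ≈ 0.038833; in regime p = Θ(1/n^{3/2}) E[X] tends to 0 (below the triangle threshold p ~ 1/n).


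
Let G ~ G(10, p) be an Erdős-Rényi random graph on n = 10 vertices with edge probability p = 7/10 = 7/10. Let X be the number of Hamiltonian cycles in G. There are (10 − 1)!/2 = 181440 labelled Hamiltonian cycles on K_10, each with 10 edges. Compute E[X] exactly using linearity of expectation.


K_10 has (10 − 1)!/2 = 181440 labelled Hamiltonian cycles.
For each such Hamiltonian cycle H, let X_H = 1 if all 10 edges of H are present in G. Then P[X_H = 1] = p^{10} = (7/10)^{10} = 282475249/10000000000.
By linearity: E[X] = Σ_H E[X_H] = 181440 · p^{10} = 181440 · 282475249/10000000000 = 160163466183/31250000.
Numerically: E[X] ≈ 5.13e+03.

E[X] = 181440 · (7/10)^{10} = 160163466183/31250000 ≈ 5.13e+03.


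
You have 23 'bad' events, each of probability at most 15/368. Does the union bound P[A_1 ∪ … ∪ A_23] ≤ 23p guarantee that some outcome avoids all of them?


Union bound: P[∪_{i=1}^{23} A_i] ≤ Σ_i P[A_i] ≤ 23·p = 23·(15/368) = 15/16.
Numerically: 15/16 ≈ 0.9375.
Is 15/16 < 1? YES.
Since P[∪ A_i] ≤ 15/16 < 1, the complement has P[∩ A_i^c] ≥ 1 − 15/16 = 1/16 > 0, so some outcome avoids every A_i.

23·p = 15/16 ≈ 0.9375; existence CERTIFIED by the union bound.


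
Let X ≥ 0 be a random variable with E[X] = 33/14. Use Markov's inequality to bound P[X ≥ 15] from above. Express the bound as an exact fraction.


μ = E[X] = 33/14, a = 15.
Markov: P[X ≥ 15] ≤ μ/a = (33/14)/15 = 11/70.
Numerically: ≈ 0.1571.
(Since a = 15 > μ = 2.3571, the bound 11/70 is < 1 and informative.)

P[X ≥ 15] ≤ 11/70 ≈ 0.1571.


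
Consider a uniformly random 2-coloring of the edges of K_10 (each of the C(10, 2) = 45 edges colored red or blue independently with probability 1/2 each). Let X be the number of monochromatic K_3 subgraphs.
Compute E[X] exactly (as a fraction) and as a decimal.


Let X = Σ_S X_S over the C(10, 3) = 120 subsets S of size 3, where X_S = 1 if the K_3 on S is monochromatic.
For a fixed S, the K_3 on S has C(3, 2) = 3 edges. P[all 3 edges red] = (1/2)^3, and likewise for blue, so P[monochromatic] = 2·(1/2)^3 = 2^{1 − 3} = 1/4.
By linearity of expectation: E[X] = C(10, 3) · 2^{1 − 3} = 120 · 1/4 = 30.
Numerically: E[X] ≈ 30.00000.

E[X] = C(10,3)·2^(1−C(3,2)) = 30 ≈ 30.00000.


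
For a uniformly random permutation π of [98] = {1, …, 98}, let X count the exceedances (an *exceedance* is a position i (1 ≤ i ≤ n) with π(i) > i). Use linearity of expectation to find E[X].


Write X = Σ_{i=1}^{98} X_i, where X_i = 1_{π(i) > i}.
For each fixed i, π(i) is uniform over {1, …, 98} (marginal of a uniform permutation), so P[π(i) > i] = (n − i)/n. Summing: Σ_{i=1}^{98} (n − i)/n = (0 + 1 + … + 97)/98 = 98(98 − 1)/(2·98) = (98 − 1)/2.
Hence E[X] = Σ_{i=1}^{98} (98 − i)/98 = 97/2 ≈ 48.50000.

E[X] = 97/2 = 48.50000.


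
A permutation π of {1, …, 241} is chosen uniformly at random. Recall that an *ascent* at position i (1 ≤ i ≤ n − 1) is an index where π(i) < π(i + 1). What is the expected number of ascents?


Write X = Σ X_I over i = 1, …, 240, with X_I the indicator of one ascent.
There are 240 indicators.
For each fixed i, the pair (π(i), π(i+1)) is a uniformly random ordered pair of distinct values from {1, …, 241}; by symmetry P[π(i) < π(i+1)] = 1/2.
By linearity: E[X] = 240 · (1/2) = (241 − 1) · (1/2) = 120 ≈ 120.0000.

E[X] = 120 = 120.0000.


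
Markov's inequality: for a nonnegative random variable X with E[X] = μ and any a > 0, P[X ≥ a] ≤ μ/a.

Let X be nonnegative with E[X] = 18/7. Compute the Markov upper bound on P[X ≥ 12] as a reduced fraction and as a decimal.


μ = E[X] = 18/7, a = 12.
Markov: P[X ≥ 12] ≤ μ/a = (18/7)/12 = 3/14.
Numerically: ≈ 0.21429.
(Since a = 12 > μ = 2.57143, the bound 3/14 is < 1 and informative.)

P[X ≥ 12] ≤ 3/14 ≈ 0.21429.


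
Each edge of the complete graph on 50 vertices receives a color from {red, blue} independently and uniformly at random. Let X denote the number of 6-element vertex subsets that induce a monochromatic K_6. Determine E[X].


Let X = Σ_S X_S over the C(50, 6) = 15890700 subsets S of size 6, where X_S = 1 if the K_6 on S is monochromatic.
For a fixed S, the K_6 on S has C(6, 2) = 15 edges. P[all 15 edges red] = (1/2)^15, and likewise for blue, so P[monochromatic] = 2·(1/2)^15 = 2^{1 − 15} = 1/16384.
By linearity of expectation: E[X] = C(50, 6) · 2^{1 − 15} = 15890700 · 1/16384 = 3972675/4096.
Numerically: E[X] ≈ 969.8914.

E[X] = C(50,6)·2^(1−C(6,2)) = 3972675/4096 ≈ 969.8914.


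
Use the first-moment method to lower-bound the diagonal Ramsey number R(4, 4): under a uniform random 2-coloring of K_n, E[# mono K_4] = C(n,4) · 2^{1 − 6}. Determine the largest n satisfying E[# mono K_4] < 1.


We need C(n, 4) · 2^{1 − 6} < 1, i.e. C(n, 4) < 2^{6 − 1} = 32.
Check values of n near the boundary:
  n = 4: C(4, 4) = 1; 1 < 32? YES
  n = 5: C(5, 4) = 5; 5 < 32? YES
  n = 6: C(6, 4) = 15; 15 < 32? YES
  n = 7: C(7, 4) = 35; 35 < 32? NO
  n = 8: C(8, 4) = 70; 70 < 32? NO
The largest n with C(n, 4) < 32 is n = 6 (where E[X] = 15/32 ≈ 0.468750). Hence R(4, 4) > 6, i.e. R(4, 4) ≥ 7.

Largest n = 6; hence R(4, 4) > 6.


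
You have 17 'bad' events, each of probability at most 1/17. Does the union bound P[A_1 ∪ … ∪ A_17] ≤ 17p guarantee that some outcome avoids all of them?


Union bound: P[∪_{i=1}^{17} A_i] ≤ Σ_i P[A_i] ≤ 17·p = 17·(1/17) = 1.
Numerically: 1 ≈ 1.0000000.
Is 1 < 1? NO.
Since the bound 1 is ≥ 1, the union bound is uninformative here; it does NOT by itself certify existence.

17·p = 1 ≈ 1.0000000; existence NOT certified by the union bound.


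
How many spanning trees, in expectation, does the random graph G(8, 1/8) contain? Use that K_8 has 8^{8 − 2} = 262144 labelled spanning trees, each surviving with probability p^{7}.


K_8 has 8^{8 − 2} = 262144 labelled spanning trees.
For each such spanning tree H, let X_H = 1 if all 7 edges of H are present in G. Then P[X_H = 1] = p^{7} = (1/8)^{7} = 1/2097152.
By linearity of expectation: E[X] = Σ_H E[X_H] = 262144 · p^{7} = 262144 · 1/2097152 = 1/8.
Numerically: E[X] ≈ 0.125.

E[X] = 262144 · (1/8)^{7} = 1/8 ≈ 0.125.


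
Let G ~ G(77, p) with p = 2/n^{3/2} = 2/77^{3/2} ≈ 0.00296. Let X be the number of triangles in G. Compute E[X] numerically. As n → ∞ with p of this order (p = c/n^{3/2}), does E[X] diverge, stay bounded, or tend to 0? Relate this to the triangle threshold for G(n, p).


Number of potential triangles: C(77, 3) = 73150.
Each occurs with probability p³ ≈ (0.00296)³ ≈ 2.59347e-08.
By linearity: E[X] = C(77, 3)·p³ ≈ 73150 · 2.59347e-08 ≈ 0.002.
Since α = 3/2 > 1, p = c/n^{3/2} = o(1/n) is below the triangle threshold p ~ 1/n. Asymptotically E[X] ~ (c³/6)·n^{3(1−α)} = (2³/6)·n^{-1.5} → 0, so by Markov's inequality G has no triangles w.h.p.

E[X] ≈ 0.002; in regime p = Θ(1/n^{3/2}) E[X] tends to 0 (below the triangle threshold p ~ 1/n).


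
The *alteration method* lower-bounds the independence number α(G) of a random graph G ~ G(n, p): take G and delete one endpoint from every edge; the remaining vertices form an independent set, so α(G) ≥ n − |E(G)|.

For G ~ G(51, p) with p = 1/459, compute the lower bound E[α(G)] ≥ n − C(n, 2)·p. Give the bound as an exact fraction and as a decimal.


E[|E(G)|] = C(51, 2)·p = 1275 · (1/459) = 25/9.
E[α(G)] ≥ n − E[|E(G)|] = 51 − 25/9 = 434/9.
Numerically: ≈ 48.2222.
(This is only a lower bound; the true E[α(G)] may be larger.)

E[α(G)] ≥ 434/9 ≈ 48.2222.


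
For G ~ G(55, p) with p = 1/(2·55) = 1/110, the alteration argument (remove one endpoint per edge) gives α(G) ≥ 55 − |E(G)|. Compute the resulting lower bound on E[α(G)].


E[|E(G)|] = C(55, 2)·p = 1485 · (1/110) = 27/2.
E[α(G)] ≥ n − E[|E(G)|] = 55 − 27/2 = 83/2.
Numerically: ≈ 41.50000.
(This is only a lower bound; the true E[α(G)] may be larger.)

E[α(G)] ≥ 83/2 ≈ 41.50000.


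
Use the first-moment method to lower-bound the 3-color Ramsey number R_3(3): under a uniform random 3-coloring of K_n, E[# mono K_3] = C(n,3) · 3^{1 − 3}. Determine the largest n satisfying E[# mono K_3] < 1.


We need C(n, 3) · 3^{1 − 3} < 1, i.e. C(n, 3) < 3^{3 − 1} = 9.
Check values of n near the boundary:
  n = 3: C(3, 3) = 1; 1 < 9? YES
  n = 4: C(4, 3) = 4; 4 < 9? YES
  n = 5: C(5, 3) = 10; 10 < 9? NO
The largest n with C(n, 3) < 9 is n = 4 (where E[X] = 4/9 ≈ 0.444444). Hence R_3(3) > 4, i.e. R_3(3) ≥ 5.

Largest n = 4; hence R_3(3) > 4.


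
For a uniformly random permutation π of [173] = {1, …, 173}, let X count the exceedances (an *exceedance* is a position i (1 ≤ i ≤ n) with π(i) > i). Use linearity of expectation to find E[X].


Write X = Σ_{i=1}^{173} X_i, where X_i = 1_{π(i) > i}.
For each fixed i, π(i) is uniform over {1, …, 173} (marginal of a uniform permutation), so P[π(i) > i] = (n − i)/n. Summing: Σ_{i=1}^{173} (n − i)/n = (0 + 1 + … + 172)/173 = 173(173 − 1)/(2·173) = (173 − 1)/2.
Hence E[X] = Σ_{i=1}^{173} (173 − i)/173 = 86 ≈ 86.000.

E[X] = 86 = 86.000.


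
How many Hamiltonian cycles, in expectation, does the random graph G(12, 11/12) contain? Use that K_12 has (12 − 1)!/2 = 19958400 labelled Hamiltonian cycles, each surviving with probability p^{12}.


K_12 has (12 − 1)!/2 = 19958400 labelled Hamiltonian cycles.
For each such Hamiltonian cycle H, let X_H = 1 if all 12 edges of H are present in G. Then P[X_H = 1] = p^{12} = (11/12)^{12} = 3138428376721/8916100448256.
By linearity of expectation: E[X] = Σ_H E[X_H] = 19958400 · p^{12} = 19958400 · 3138428376721/8916100448256 = 6041474625187925/859963392.
Numerically: E[X] ≈ 7.025e+06.

E[X] = 19958400 · (11/12)^{12} = 6041474625187925/859963392 ≈ 7.025e+06.


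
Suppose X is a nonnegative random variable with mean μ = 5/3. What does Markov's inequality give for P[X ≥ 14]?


μ = E[X] = 5/3, a = 14.
Markov: P[X ≥ 14] ≤ μ/a = (5/3)/14 = 5/42.
Numerically: ≈ 0.119.
(Since a = 14 > μ = 1.667, the bound 5/42 is < 1 and informative.)

P[X ≥ 14] ≤ 5/42 ≈ 0.119.


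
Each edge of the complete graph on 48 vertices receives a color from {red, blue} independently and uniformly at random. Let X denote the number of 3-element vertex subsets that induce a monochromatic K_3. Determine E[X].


Let X = Σ_S X_S over the C(48, 3) = 17296 subsets S of size 3, where X_S = 1 if the K_3 on S is monochromatic.
For a fixed S, the K_3 on S has C(3, 2) = 3 edges. P[all 3 edges red] = (1/2)^3, and likewise for blue, so P[monochromatic] = 2·(1/2)^3 = 2^{1 − 3} = 1/4.
By linearity of expectation: E[X] = C(48, 3) · 2^{1 − 3} = 17296 · 1/4 = 4324.
Numerically: E[X] ≈ 4324.00000.

E[X] = C(48,3)·2^(1−C(3,2)) = 4324 ≈ 4324.00000.


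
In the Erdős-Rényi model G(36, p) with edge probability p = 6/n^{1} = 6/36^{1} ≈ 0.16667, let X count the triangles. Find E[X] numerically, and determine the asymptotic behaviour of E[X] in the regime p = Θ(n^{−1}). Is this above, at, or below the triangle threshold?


Number of potential triangles: C(36, 3) = 7140.
Each occurs with probability p³ ≈ (0.16667)³ ≈ 4.6296296e-03.
By linearity: E[X] = C(36, 3)·p³ ≈ 7140 · 4.6296296e-03 ≈ 33.05556.
Here α = 1, so p = 6/n is exactly at the triangle threshold p ~ 1/n. Asymptotically E[X] → c³/6 = 6³/6 = 36 ≈ 36.00000, a bounded constant. In this regime the triangle count is asymptotically Poisson(c³/6).

E[X] ≈ 33.05556; in regime p = Θ(1/n^{1}) E[X] stays bounded (at the triangle threshold p ~ 1/n).


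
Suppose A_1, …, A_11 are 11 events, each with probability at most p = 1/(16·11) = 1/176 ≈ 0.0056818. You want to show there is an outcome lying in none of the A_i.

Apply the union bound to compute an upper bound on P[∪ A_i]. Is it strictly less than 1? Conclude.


Union bound: P[∪_{i=1}^{11} A_i] ≤ Σ_i P[A_i] ≤ 11·p = 11·(1/176) = 1/16.
Numerically: 1/16 ≈ 0.0625000.
Is 1/16 < 1? YES.
Since P[∪ A_i] ≤ 1/16 < 1, the complement has P[∩ A_i^c] ≥ 1 − 1/16 = 15/16 > 0, so some outcome avoids every A_i.

11·p = 1/16 ≈ 0.0625000; existence CERTIFIED by the union bound.


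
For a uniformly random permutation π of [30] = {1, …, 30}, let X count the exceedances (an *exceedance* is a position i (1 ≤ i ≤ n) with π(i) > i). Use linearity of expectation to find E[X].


Write X = Σ_{i=1}^{30} X_i, where X_i = 1_{π(i) > i}.
For each fixed i, π(i) is uniform over {1, …, 30} (marginal of a uniform permutation), so P[π(i) > i] = (n − i)/n. Summing: Σ_{i=1}^{30} (n − i)/n = (0 + 1 + … + 29)/30 = 30(30 − 1)/(2·30) = (30 − 1)/2.
Hence E[X] = Σ_{i=1}^{30} (30 − i)/30 = 29/2 ≈ 14.500.

E[X] = 29/2 = 14.500.


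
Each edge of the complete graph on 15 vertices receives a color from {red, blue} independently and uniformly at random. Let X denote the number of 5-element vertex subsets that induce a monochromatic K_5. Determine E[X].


Let X = Σ_S X_S over the C(15, 5) = 3003 subsets S of size 5, where X_S = 1 if the K_5 on S is monochromatic.
For a fixed S, the K_5 on S has C(5, 2) = 10 edges. P[all 10 edges red] = (1/2)^10, and likewise for blue, so P[monochromatic] = 2·(1/2)^10 = 2^{1 − 10} = 1/512.
By linearity: E[X] = C(15, 5) · 2^{1 − 10} = 3003 · 1/512 = 3003/512.
Numerically: E[X] ≈ 5.865.

E[X] = C(15,5)·2^(1−C(5,2)) = 3003/512 ≈ 5.865.


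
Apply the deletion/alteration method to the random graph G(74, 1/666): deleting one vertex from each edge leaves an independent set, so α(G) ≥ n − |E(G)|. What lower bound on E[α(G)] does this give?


E[|E(G)|] = C(74, 2)·p = 2701 · (1/666) = 73/18.
E[α(G)] ≥ n − E[|E(G)|] = 74 − 73/18 = 1259/18.
Numerically: ≈ 69.94444.
(This is only a lower bound; the true E[α(G)] may be larger.)

E[α(G)] ≥ 1259/18 ≈ 69.94444.


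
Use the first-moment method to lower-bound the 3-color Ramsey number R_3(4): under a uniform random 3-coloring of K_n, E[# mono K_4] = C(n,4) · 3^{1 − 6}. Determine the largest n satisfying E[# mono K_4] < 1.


We need C(n, 4) · 3^{1 − 6} < 1, i.e. C(n, 4) < 3^{6 − 1} = 243.
Check values of n near the boundary:
  n = 9: C(9, 4) = 126; 126 < 243? YES
  n = 10: C(10, 4) = 210; 210 < 243? YES
  n = 11: C(11, 4) = 330; 330 < 243? NO
  n = 12: C(12, 4) = 495; 495 < 243? NO
The largest n with C(n, 4) < 243 is n = 10 (where E[X] = 70/81 ≈ 0.8642). Hence R_3(4) > 10, i.e. R_3(4) ≥ 11.

Largest n = 10; hence R_3(4) > 10.


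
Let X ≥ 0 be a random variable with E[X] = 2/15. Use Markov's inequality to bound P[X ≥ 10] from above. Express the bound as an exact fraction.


μ = E[X] = 2/15, a = 10.
Markov: P[X ≥ 10] ≤ μ/a = (2/15)/10 = 1/75.
Numerically: ≈ 0.0133.
(Since a = 10 > μ = 0.1333, the bound 1/75 is < 1 and informative.)

P[X ≥ 10] ≤ 1/75 ≈ 0.0133.


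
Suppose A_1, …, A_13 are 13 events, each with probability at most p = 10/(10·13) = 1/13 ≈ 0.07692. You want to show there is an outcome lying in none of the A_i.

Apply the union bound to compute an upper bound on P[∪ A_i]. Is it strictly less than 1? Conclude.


Union bound: P[∪_{i=1}^{13} A_i] ≤ Σ_i P[A_i] ≤ 13·p = 13·(1/13) = 1.
Numerically: 1 ≈ 1.00000.
Is 1 < 1? NO.
Since the bound 1 is ≥ 1, the union bound is uninformative here; it does NOT by itself certify existence.

13·p = 1 ≈ 1.00000; existence NOT certified by the union bound.


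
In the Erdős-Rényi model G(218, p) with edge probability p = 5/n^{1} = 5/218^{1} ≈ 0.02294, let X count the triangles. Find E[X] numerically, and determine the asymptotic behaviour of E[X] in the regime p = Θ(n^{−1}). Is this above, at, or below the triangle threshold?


Number of potential triangles: C(218, 3) = 1703016.
Each occurs with probability p³ ≈ (0.02294)³ ≈ 1.206537e-05.
By linearity: E[X] = C(218, 3)·p³ ≈ 1703016 · 1.206537e-05 ≈ 20.5475.
Here α = 1, so p = 5/n is exactly at the triangle threshold p ~ 1/n. Asymptotically E[X] → c³/6 = 5³/6 = 125/6 ≈ 20.8333, a bounded constant. In this regime the triangle count is asymptotically Poisson(c³/6).

E[X] ≈ 20.5475; in regime p = Θ(1/n^{1}) E[X] stays bounded (at the triangle threshold p ~ 1/n).


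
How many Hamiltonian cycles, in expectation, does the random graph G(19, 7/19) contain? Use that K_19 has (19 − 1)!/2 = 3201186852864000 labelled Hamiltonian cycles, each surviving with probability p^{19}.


K_19 has (19 − 1)!/2 = 3201186852864000 labelled Hamiltonian cycles.
For each such Hamiltonian cycle H, let X_H = 1 if all 19 edges of H are present in G. Then P[X_H = 1] = p^{19} = (7/19)^{19} = 11398895185373143/1978419655660313589123979.
By linearity: E[X] = Σ_H E[X_H] = 3201186852864000 · p^{19} = 3201186852864000 · 11398895185373143/1978419655660313589123979 = 36489993404591253525678231552000/1978419655660313589123979.
Numerically: E[X] ≈ 1.8444e+07.

E[X] = 3201186852864000 · (7/19)^{19} = 36489993404591253525678231552000/1978419655660313589123979 ≈ 1.8444e+07.
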